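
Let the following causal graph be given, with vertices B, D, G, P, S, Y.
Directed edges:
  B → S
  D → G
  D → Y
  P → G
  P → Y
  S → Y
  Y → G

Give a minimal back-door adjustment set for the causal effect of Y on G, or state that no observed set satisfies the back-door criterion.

desc(Y)\{Y}={G}; candidates ⊆ {B,D,P,S}.
size 0: {}; under {} Y still reaches {B,D,G,P,S} ∋ G.
size 1: {B}, {D}, {P} …(+1); under {B} Y still reaches {D,G,P,S} ∋ G.
{D,P}: Y⊥G given {D,P} in G with Y→· removed — back-door holds.

Y→G: minimal back-door set {D, P}.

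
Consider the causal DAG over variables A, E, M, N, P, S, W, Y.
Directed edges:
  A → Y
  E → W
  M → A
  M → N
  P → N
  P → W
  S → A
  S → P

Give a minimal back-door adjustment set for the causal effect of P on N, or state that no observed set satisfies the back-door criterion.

desc(P)\{P}={N,W}; candidates ⊆ {A,E,M,S,Y}.
∅: P⊥N given ∅ in G with P→· removed — back-door holds.

P→N: minimal back-door set ∅.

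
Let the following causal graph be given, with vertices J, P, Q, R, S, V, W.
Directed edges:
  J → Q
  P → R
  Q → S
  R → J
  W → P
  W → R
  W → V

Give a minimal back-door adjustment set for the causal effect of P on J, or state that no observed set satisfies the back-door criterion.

P→J: minimal back-door set {W}.

desc(P)\{P}={J,Q,R,S}; candidates ⊆ {V,W}.
size 0: {}; under {} P still reaches {J,Q,R,S,V,W} ∋ J.
{W}: P⊥J given {W} in G with P→· removed — back-door holds.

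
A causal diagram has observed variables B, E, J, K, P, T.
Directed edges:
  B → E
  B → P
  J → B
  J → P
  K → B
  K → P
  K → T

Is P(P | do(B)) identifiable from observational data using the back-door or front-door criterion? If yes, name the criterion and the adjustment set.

P(P|do(B)): backdoor, adjust for {J, K}.

desc(B)\{B}={E,P}; candidates ⊆ {J,K,T}.
size 0: {}; under {} B still reaches {J,K,P,T} ∋ P.
size 1: {J}, {K}, {T}; under {J} B still reaches {K,P,T} ∋ P.
{J,K}: B⊥P given {J,K} in G with B→· removed — back-door holds.
P(P|do(B)) = Σ_{J,K} P(P|B,J,K)·P(J,K).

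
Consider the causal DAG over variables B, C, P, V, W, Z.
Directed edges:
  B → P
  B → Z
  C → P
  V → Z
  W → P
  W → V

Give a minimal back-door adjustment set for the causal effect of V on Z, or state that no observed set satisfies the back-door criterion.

V→Z: minimal back-door set ∅.

desc(V)\{V}={Z}; candidates ⊆ {B,C,P,W}.
∅: V⊥Z given ∅ in G with V→· removed — back-door holds.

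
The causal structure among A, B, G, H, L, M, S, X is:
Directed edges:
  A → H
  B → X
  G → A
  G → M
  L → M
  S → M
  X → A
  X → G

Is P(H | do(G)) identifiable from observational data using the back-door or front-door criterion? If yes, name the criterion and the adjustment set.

desc(G)\{G}={A,H,M}; candidates ⊆ {B,L,S,X}.
size 0: {}; under {} G still reaches {A,B,H,X} ∋ H.
{X}: G⊥H given {X} in G with G→· removed — back-door holds.
P(H|do(G)) = Σ_{X} P(H|G,X)·P(X).

P(H|do(G)): backdoor, adjust for {X}.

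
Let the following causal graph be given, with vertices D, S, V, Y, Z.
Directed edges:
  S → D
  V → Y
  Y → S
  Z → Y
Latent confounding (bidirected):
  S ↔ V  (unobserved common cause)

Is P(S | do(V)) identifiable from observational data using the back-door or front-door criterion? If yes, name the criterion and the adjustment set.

P(S|do(V)): frontdoor, adjust for {Y}.

desc(V)\{V}={D,S,Y}; candidates ⊆ {Z}.
V↔S: latent back-door arc(s) into V.
size 0: {}; under {} V still reaches {D,S} ∋ S.
size 1: {Z}; under {Z} V still reaches {D,S} ∋ S.
V↔S cannot be blocked by any observed set — no back-door set.
{Y}: (i) intercepts every directed V→S path; (ii) no back-door V→{Y}; (iii) {V} blocks every back-door {Y}→S. Front-door holds.
P(S|do(V)) = Σ_{Y} P(Y|V) Σ_{V'} P(S|Y,V')P(V').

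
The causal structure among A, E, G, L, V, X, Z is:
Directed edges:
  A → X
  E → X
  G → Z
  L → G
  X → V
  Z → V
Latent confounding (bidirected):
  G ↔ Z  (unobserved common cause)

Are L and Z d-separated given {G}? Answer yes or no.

Bayes-Ball from L | {G} reaches {V,Z}.
Z ∈ reach(L|{G}) ⇒ L ⊥̸ Z | {G}.

No — L and Z are d-connected given {G}.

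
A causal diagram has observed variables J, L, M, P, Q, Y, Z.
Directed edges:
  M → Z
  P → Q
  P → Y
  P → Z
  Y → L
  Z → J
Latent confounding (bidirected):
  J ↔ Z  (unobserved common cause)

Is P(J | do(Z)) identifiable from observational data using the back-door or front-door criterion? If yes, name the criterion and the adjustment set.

P(J|do(Z)): not identifiable (no BD/FD set).

desc(Z)\{Z}={J}; candidates ⊆ {L,M,P,Q,Y}.
Z↔J: latent back-door arc(s) into Z.
size 0: {}; under {} Z still reaches {J,L,M,P,Q,Y} ∋ J.
size 1: {L}, {M}, {P} …(+2); under {L} Z still reaches {J,M,P,Q,Y} ∋ J.
size 2: {L,M}, {L,P}, {L,Q} …(+7); under {L,M} Z still reaches {J,P,Q,Y} ∋ J.
Z↔J cannot be blocked by any observed set — no back-door set.
No mediator lies on a directed Z→…→J path.
Neither criterion identifies P(J|do(Z)) in this graph.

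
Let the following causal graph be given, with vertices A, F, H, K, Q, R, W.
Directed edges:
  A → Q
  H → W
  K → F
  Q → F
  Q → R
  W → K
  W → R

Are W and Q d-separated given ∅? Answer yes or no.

Bayes-Ball from W | ∅ reaches {F,H,K,R}.
Q ∉ reach(W|∅) ⇒ W ⊥ Q | ∅.

Yes — W ⊥ Q | ∅.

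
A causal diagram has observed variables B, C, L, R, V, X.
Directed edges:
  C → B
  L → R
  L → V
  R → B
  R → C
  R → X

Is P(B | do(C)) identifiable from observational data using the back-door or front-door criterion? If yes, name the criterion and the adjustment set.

P(B|do(C)): backdoor, adjust for {R}.

desc(C)\{C}={B}; candidates ⊆ {L,R,V,X}.
size 0: {}; under {} C still reaches {B,L,R,V,X} ∋ B.
{R}: C⊥B given {R} in G with C→· removed — back-door holds.
P(B|do(C)) = Σ_{R} P(B|C,R)·P(R).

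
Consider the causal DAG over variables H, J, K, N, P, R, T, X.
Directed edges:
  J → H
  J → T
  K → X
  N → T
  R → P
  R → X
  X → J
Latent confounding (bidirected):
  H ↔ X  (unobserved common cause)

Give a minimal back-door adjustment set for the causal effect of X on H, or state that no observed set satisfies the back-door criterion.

desc(X)\{X}={H,J,T}; candidates ⊆ {K,N,P,R}.
X↔H: latent back-door arc(s) into X.
size 0: {}; under {} X still reaches {H,K,P,R} ∋ H.
size 1: {K}, {N}, {P} …(+1); under {K} X still reaches {H,P,R} ∋ H.
size 2: {K,N}, {K,P}, {K,R} …(+3); under {K,N} X still reaches {H,P,R} ∋ H.
X↔H cannot be blocked by any observed set — no back-door set.

X→H: no observed back-door set.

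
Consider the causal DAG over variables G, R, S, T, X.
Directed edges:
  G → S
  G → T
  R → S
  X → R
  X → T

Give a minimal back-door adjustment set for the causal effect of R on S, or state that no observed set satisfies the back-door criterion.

desc(R)\{R}={S}; candidates ⊆ {G,T,X}.
∅: R⊥S given ∅ in G with R→· removed — back-door holds.

R→S: minimal back-door set ∅.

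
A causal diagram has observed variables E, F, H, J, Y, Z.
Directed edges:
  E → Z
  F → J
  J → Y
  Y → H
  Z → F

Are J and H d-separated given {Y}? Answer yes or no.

Bayes-Ball from J | {Y} reaches {E,F,Z}.
H ∉ reach(J|{Y}) ⇒ J ⊥ H | {Y}.

Yes — J ⊥ H | {Y}.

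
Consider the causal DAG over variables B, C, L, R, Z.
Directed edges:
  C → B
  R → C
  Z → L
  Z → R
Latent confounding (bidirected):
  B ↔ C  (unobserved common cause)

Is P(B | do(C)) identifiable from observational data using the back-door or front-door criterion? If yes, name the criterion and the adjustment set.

desc(C)\{C}={B}; candidates ⊆ {L,R,Z}.
C↔B: latent back-door arc(s) into C.
size 0: {}; under {} C still reaches {B,L,R,Z} ∋ B.
size 1: {L}, {R}, {Z}; under {L} C still reaches {B,R,Z} ∋ B.
size 2: {L,R}, {L,Z}, {R,Z}; under {L,R} C still reaches {B} ∋ B.
C↔B cannot be blocked by any observed set — no back-door set.
No mediator lies on a directed C→…→B path.
Neither criterion identifies P(B|do(C)) in this graph.

P(B|do(C)): not identifiable (no BD/FD set).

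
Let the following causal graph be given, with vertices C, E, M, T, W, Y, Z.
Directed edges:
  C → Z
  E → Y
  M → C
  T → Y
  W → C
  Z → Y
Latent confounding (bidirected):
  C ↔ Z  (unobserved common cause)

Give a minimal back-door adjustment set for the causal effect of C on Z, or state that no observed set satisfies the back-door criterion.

desc(C)\{C}={Y,Z}; candidates ⊆ {E,M,T,W}.
C↔Z: latent back-door arc(s) into C.
size 0: {}; under {} C still reaches {M,W,Y,Z} ∋ Z.
size 1: {E}, {M}, {T} …(+1); under {E} C still reaches {M,W,Y,Z} ∋ Z.
size 2: {E,M}, {E,T}, {E,W} …(+3); under {E,M} C still reaches {W,Y,Z} ∋ Z.
C↔Z cannot be blocked by any observed set — no back-door set.

C→Z: no observed back-door set.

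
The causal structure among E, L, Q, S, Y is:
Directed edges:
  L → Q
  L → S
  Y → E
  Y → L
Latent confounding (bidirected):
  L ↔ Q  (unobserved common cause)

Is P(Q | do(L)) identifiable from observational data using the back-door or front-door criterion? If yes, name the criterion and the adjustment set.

P(Q|do(L)): not identifiable (no BD/FD set).

desc(L)\{L}={Q,S}; candidates ⊆ {E,Y}.
L↔Q: latent back-door arc(s) into L.
size 0: {}; under {} L still reaches {E,Q,Y} ∋ Q.
size 1: {E}, {Y}; under {E} L still reaches {Q,Y} ∋ Q.
size 2: {E,Y}; under {E,Y} L still reaches {Q} ∋ Q.
L↔Q cannot be blocked by any observed set — no back-door set.
No mediator lies on a directed L→…→Q path.
Neither criterion identifies P(Q|do(L)) in this graph.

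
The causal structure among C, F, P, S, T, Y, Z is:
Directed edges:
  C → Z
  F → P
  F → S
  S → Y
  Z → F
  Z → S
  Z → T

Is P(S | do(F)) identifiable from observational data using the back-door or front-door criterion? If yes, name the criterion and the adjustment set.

P(S|do(F)): backdoor, adjust for {Z}.

desc(F)\{F}={P,S,Y}; candidates ⊆ {C,T,Z}.
size 0: {}; under {} F still reaches {C,S,T,Y,Z} ∋ S.
{Z}: F⊥S given {Z} in G with F→· removed — back-door holds.
P(S|do(F)) = Σ_{Z} P(S|F,Z)·P(Z).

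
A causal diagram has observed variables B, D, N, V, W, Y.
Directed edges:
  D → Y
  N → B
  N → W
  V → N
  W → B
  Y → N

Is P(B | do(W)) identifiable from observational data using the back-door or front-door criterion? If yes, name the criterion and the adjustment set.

desc(W)\{W}={B}; candidates ⊆ {D,N,V,Y}.
size 0: {}; under {} W still reaches {B,D,N,V,Y} ∋ B.
{N}: W⊥B given {N} in G with W→· removed — back-door holds.
P(B|do(W)) = Σ_{N} P(B|W,N)·P(N).

P(B|do(W)): backdoor, adjust for {N}.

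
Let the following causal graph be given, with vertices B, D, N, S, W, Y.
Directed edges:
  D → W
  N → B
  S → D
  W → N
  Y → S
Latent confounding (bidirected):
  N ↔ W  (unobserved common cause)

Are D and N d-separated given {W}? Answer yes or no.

Bayes-Ball from D | {W} reaches {B,N,S,Y}.
N ∈ reach(D|{W}) ⇒ D ⊥̸ N | {W}.

No — D and N are d-connected given {W}.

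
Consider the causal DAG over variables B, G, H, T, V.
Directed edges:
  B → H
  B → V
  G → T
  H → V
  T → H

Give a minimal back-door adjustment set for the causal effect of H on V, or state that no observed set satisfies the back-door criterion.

desc(H)\{H}={V}; candidates ⊆ {B,G,T}.
size 0: {}; under {} H still reaches {B,G,T,V} ∋ V.
{B}: H⊥V given {B} in G with H→· removed — back-door holds.

H→V: minimal back-door set {B}.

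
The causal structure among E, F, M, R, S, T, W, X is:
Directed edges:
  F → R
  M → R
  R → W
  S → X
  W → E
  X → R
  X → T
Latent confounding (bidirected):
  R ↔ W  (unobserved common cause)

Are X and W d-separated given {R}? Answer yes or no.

Bayes-Ball from X | {R} reaches {E,F,M,S,T,W}.
W ∈ reach(X|{R}) ⇒ X ⊥̸ W | {R}.

No — X and W are d-connected given {R}.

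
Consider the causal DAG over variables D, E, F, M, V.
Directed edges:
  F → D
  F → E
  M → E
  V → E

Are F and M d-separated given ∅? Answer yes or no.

Bayes-Ball from F | ∅ reaches {D,E}.
M ∉ reach(F|∅) ⇒ F ⊥ M | ∅.

Yes — F ⊥ M | ∅.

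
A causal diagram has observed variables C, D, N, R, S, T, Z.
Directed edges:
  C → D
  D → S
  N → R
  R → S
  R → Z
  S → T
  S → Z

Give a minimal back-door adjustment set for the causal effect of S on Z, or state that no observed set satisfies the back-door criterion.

desc(S)\{S}={T,Z}; candidates ⊆ {C,D,N,R}.
size 0: {}; under {} S still reaches {C,D,N,R,Z} ∋ Z.
{R}: S⊥Z given {R} in G with S→· removed — back-door holds.

S→Z: minimal back-door set {R}.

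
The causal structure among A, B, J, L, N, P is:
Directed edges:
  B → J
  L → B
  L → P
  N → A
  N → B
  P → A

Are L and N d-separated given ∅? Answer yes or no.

Bayes-Ball from L | ∅ reaches {A,B,J,P}.
N ∉ reach(L|∅) ⇒ L ⊥ N | ∅.

Yes — L ⊥ N | ∅.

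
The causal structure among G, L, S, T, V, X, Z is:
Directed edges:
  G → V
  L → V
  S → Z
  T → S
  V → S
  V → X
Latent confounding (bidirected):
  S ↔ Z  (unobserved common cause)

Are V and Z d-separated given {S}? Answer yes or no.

Bayes-Ball from V | {S} reaches {G,L,T,X,Z}.
Z ∈ reach(V|{S}) ⇒ V ⊥̸ Z | {S}.

No — V and Z are d-connected given {S}.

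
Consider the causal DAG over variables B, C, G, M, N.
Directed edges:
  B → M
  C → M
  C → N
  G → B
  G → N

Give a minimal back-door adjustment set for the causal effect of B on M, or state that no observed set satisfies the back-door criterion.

desc(B)\{B}={M}; candidates ⊆ {C,G,N}.
∅: B⊥M given ∅ in G with B→· removed — back-door holds.

B→M: minimal back-door set ∅.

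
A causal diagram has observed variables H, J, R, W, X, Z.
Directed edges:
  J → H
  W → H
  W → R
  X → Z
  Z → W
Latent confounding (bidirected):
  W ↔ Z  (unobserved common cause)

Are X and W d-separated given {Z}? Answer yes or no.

No — X and W are d-connected given {Z}.

Bayes-Ball from X | {Z} reaches {H,R,W}.
W ∈ reach(X|{Z}) ⇒ X ⊥̸ W | {Z}.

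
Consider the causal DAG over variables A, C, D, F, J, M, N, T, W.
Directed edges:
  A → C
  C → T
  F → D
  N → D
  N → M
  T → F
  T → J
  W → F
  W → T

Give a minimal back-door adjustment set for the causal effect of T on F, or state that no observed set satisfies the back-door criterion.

desc(T)\{T}={D,F,J}; candidates ⊆ {A,C,M,N,W}.
size 0: {}; under {} T still reaches {A,C,D,F,W} ∋ F.
{W}: T⊥F given {W} in G with T→· removed — back-door holds.

T→F: minimal back-door set {W}.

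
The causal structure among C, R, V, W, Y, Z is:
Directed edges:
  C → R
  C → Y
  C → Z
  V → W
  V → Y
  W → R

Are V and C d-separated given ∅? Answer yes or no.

Bayes-Ball from V | ∅ reaches {R,W,Y}.
C ∉ reach(V|∅) ⇒ V ⊥ C | ∅.

Yes — V ⊥ C | ∅.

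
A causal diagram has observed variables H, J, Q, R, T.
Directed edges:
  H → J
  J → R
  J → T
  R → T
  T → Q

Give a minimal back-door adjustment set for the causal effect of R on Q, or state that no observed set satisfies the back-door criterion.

desc(R)\{R}={Q,T}; candidates ⊆ {H,J}.
size 0: {}; under {} R still reaches {H,J,Q,T} ∋ Q.
{J}: R⊥Q given {J} in G with R→· removed — back-door holds.

R→Q: minimal back-door set {J}.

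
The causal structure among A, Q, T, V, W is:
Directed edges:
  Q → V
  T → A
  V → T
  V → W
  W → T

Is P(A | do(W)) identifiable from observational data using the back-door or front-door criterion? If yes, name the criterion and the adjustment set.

desc(W)\{W}={A,T}; candidates ⊆ {Q,V}.
size 0: {}; under {} W still reaches {A,Q,T,V} ∋ A.
{V}: W⊥A given {V} in G with W→· removed — back-door holds.
P(A|do(W)) = Σ_{V} P(A|W,V)·P(V).

P(A|do(W)): backdoor, adjust for {V}.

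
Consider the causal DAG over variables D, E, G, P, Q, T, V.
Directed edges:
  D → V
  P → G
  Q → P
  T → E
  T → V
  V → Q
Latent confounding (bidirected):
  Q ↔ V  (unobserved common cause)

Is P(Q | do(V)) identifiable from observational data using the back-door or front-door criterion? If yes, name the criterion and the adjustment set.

P(Q|do(V)): not identifiable (no BD/FD set).

desc(V)\{V}={G,P,Q}; candidates ⊆ {D,E,T}.
V↔Q: latent back-door arc(s) into V.
size 0: {}; under {} V still reaches {D,E,G,P,Q,T} ∋ Q.
size 1: {D}, {E}, {T}; under {D} V still reaches {E,G,P,Q,T} ∋ Q.
size 2: {D,E}, {D,T}, {E,T}; under {D,E} V still reaches {G,P,Q,T} ∋ Q.
V↔Q cannot be blocked by any observed set — no back-door set.
No mediator lies on a directed V→…→Q path.
Neither criterion identifies P(Q|do(V)) in this graph.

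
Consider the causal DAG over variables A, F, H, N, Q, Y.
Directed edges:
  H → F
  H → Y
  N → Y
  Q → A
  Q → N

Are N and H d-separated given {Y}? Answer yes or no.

Bayes-Ball from N | {Y} reaches {A,F,H,Q}.
H ∈ reach(N|{Y}) ⇒ N ⊥̸ H | {Y}.

No — N and H are d-connected given {Y}.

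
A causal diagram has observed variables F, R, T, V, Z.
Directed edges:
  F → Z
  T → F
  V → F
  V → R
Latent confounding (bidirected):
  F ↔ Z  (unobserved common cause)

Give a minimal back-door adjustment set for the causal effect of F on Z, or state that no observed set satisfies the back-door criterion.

desc(F)\{F}={Z}; candidates ⊆ {R,T,V}.
F↔Z: latent back-door arc(s) into F.
size 0: {}; under {} F still reaches {R,T,V,Z} ∋ Z.
size 1: {R}, {T}, {V}; under {R} F still reaches {T,V,Z} ∋ Z.
size 2: {R,T}, {R,V}, {T,V}; under {R,T} F still reaches {V,Z} ∋ Z.
F↔Z cannot be blocked by any observed set — no back-door set.

F→Z: no observed back-door set.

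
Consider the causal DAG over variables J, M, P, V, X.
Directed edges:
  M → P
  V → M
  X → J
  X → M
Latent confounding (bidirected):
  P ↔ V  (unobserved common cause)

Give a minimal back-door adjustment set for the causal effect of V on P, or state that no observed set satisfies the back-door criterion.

desc(V)\{V}={M,P}; candidates ⊆ {J,X}.
V↔P: latent back-door arc(s) into V.
size 0: {}; under {} V still reaches {P} ∋ P.
size 1: {J}, {X}; under {J} V still reaches {P} ∋ P.
size 2: {J,X}; under {J,X} V still reaches {P} ∋ P.
V↔P cannot be blocked by any observed set — no back-door set.

V→P: no observed back-door set.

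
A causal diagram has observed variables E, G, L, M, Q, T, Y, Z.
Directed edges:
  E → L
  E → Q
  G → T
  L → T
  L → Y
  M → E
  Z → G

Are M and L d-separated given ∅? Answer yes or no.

Bayes-Ball from M | ∅ reaches {E,L,Q,T,Y}.
L ∈ reach(M|∅) ⇒ M ⊥̸ L | ∅.

No — M and L are d-connected given ∅.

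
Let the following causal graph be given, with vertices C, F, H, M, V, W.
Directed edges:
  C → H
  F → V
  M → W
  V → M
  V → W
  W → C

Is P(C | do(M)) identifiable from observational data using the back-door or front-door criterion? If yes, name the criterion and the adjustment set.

P(C|do(M)): backdoor, adjust for {V}.

desc(M)\{M}={C,H,W}; candidates ⊆ {F,V}.
size 0: {}; under {} M still reaches {C,F,H,V,W} ∋ C.
{V}: M⊥C given {V} in G with M→· removed — back-door holds.
P(C|do(M)) = Σ_{V} P(C|M,V)·P(V).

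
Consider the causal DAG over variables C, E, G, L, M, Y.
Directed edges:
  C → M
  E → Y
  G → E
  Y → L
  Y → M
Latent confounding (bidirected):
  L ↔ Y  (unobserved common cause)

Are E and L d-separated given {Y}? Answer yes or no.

Bayes-Ball from E | {Y} reaches {G,L}.
L ∈ reach(E|{Y}) ⇒ E ⊥̸ L | {Y}.

No — E and L are d-connected given {Y}.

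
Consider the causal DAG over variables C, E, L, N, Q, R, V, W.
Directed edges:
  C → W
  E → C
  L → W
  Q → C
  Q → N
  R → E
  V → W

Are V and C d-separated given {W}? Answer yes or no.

Bayes-Ball from V | {W} reaches {C,E,L,N,Q,R}.
C ∈ reach(V|{W}) ⇒ V ⊥̸ C | {W}.

No — V and C are d-connected given {W}.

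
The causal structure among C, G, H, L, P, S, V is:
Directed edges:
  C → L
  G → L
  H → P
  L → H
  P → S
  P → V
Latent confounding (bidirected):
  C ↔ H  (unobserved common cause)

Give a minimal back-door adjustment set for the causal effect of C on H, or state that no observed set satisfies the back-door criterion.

desc(C)\{C}={H,L,P,S,V}; candidates ⊆ {G}.
C↔H: latent back-door arc(s) into C.
size 0: {}; under {} C still reaches {H,P,S,V} ∋ H.
size 1: {G}; under {G} C still reaches {H,P,S,V} ∋ H.
C↔H cannot be blocked by any observed set — no back-door set.

C→H: no observed back-door set.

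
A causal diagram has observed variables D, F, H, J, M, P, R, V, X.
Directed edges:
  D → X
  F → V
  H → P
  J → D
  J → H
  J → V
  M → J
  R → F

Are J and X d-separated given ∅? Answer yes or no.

Bayes-Ball from J | ∅ reaches {D,H,M,P,V,X}.
X ∈ reach(J|∅) ⇒ J ⊥̸ X | ∅.

No — J and X are d-connected given ∅.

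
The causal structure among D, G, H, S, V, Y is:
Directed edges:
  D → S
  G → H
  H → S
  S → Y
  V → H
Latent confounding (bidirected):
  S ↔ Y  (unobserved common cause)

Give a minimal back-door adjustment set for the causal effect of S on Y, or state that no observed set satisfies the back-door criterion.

S→Y: no observed back-door set.

desc(S)\{S}={Y}; candidates ⊆ {D,G,H,V}.
S↔Y: latent back-door arc(s) into S.
size 0: {}; under {} S still reaches {D,G,H,V,Y} ∋ Y.
size 1: {D}, {G}, {H} …(+1); under {D} S still reaches {G,H,V,Y} ∋ Y.
size 2: {D,G}, {D,H}, {D,V} …(+3); under {D,G} S still reaches {H,V,Y} ∋ Y.
S↔Y cannot be blocked by any observed set — no back-door set.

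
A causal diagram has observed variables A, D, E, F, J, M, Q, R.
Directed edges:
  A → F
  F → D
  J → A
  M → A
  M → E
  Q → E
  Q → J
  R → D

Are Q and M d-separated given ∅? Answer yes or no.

Bayes-Ball from Q | ∅ reaches {A,D,E,F,J}.
M ∉ reach(Q|∅) ⇒ Q ⊥ M | ∅.

Yes — Q ⊥ M | ∅.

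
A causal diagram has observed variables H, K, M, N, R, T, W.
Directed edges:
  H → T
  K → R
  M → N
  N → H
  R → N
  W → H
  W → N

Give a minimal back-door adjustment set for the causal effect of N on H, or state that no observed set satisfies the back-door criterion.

N→H: minimal back-door set {W}.

desc(N)\{N}={H,T}; candidates ⊆ {K,M,R,W}.
size 0: {}; under {} N still reaches {H,K,M,R,T,W} ∋ H.
{W}: N⊥H given {W} in G with N→· removed — back-door holds.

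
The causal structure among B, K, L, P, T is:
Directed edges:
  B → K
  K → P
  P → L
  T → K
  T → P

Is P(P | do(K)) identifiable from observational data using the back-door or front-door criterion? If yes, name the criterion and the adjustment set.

P(P|do(K)): backdoor, adjust for {T}.

desc(K)\{K}={L,P}; candidates ⊆ {B,T}.
size 0: {}; under {} K still reaches {B,L,P,T} ∋ P.
{T}: K⊥P given {T} in G with K→· removed — back-door holds.
P(P|do(K)) = Σ_{T} P(P|K,T)·P(T).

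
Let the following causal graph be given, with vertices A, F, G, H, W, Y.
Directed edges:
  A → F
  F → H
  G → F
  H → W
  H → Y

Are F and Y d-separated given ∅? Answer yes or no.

Bayes-Ball from F | ∅ reaches {A,G,H,W,Y}.
Y ∈ reach(F|∅) ⇒ F ⊥̸ Y | ∅.

No — F and Y are d-connected given ∅.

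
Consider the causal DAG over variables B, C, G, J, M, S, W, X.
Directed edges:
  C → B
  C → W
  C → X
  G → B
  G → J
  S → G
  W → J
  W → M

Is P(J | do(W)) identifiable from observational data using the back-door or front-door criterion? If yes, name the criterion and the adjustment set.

P(J|do(W)): backdoor, adjust for ∅.

desc(W)\{W}={J,M}; candidates ⊆ {B,C,G,S,X}.
∅: W⊥J given ∅ in G with W→· removed — back-door holds.
P(J|do(W)) = P(J|W) — no adjustment needed.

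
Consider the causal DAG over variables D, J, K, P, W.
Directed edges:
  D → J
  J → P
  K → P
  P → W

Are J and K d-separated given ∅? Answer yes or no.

Yes — J ⊥ K | ∅.

Bayes-Ball from J | ∅ reaches {D,P,W}.
K ∉ reach(J|∅) ⇒ J ⊥ K | ∅.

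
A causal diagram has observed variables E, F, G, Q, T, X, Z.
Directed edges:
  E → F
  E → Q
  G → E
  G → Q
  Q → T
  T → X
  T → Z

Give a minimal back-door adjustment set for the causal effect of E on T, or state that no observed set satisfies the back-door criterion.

E→T: minimal back-door set {G}.

desc(E)\{E}={F,Q,T,X,Z}; candidates ⊆ {G}.
size 0: {}; under {} E still reaches {G,Q,T,X,Z} ∋ T.
{G}: E⊥T given {G} in G with E→· removed — back-door holds.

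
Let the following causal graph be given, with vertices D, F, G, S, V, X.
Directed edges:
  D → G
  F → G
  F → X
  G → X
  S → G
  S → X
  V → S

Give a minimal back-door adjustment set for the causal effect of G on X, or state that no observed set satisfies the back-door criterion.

desc(G)\{G}={X}; candidates ⊆ {D,F,S,V}.
size 0: {}; under {} G still reaches {D,F,S,V,X} ∋ X.
size 1: {D}, {F}, {S} …(+1); under {D} G still reaches {F,S,V,X} ∋ X.
{F,S}: G⊥X given {F,S} in G with G→· removed — back-door holds.

G→X: minimal back-door set {F, S}.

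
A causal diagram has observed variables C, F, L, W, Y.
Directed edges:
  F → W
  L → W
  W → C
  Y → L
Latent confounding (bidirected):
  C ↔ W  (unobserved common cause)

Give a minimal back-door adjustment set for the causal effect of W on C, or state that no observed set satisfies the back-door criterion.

W→C: no observed back-door set.

desc(W)\{W}={C}; candidates ⊆ {F,L,Y}.
W↔C: latent back-door arc(s) into W.
size 0: {}; under {} W still reaches {C,F,L,Y} ∋ C.
size 1: {F}, {L}, {Y}; under {F} W still reaches {C,L,Y} ∋ C.
size 2: {F,L}, {F,Y}, {L,Y}; under {F,L} W still reaches {C} ∋ C.
W↔C cannot be blocked by any observed set — no back-door set.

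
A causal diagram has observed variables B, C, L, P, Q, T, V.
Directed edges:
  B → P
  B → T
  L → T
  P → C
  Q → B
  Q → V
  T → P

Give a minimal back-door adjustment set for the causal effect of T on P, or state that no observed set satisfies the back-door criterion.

T→P: minimal back-door set {B}.

desc(T)\{T}={C,P}; candidates ⊆ {B,L,Q,V}.
size 0: {}; under {} T still reaches {B,C,L,P,Q,V} ∋ P.
{B}: T⊥P given {B} in G with T→· removed — back-door holds.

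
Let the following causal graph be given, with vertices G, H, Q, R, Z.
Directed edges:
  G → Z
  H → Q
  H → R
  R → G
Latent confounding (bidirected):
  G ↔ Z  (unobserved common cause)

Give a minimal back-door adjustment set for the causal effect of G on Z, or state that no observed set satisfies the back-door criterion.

G→Z: no observed back-door set.

desc(G)\{G}={Z}; candidates ⊆ {H,Q,R}.
G↔Z: latent back-door arc(s) into G.
size 0: {}; under {} G still reaches {H,Q,R,Z} ∋ Z.
size 1: {H}, {Q}, {R}; under {H} G still reaches {R,Z} ∋ Z.
size 2: {H,Q}, {H,R}, {Q,R}; under {H,Q} G still reaches {R,Z} ∋ Z.
G↔Z cannot be blocked by any observed set — no back-door set.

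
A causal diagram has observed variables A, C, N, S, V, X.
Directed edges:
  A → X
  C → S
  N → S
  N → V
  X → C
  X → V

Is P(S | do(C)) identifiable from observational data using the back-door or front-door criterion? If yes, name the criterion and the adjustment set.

desc(C)\{C}={S}; candidates ⊆ {A,N,V,X}.
∅: C⊥S given ∅ in G with C→· removed — back-door holds.
P(S|do(C)) = P(S|C) — no adjustment needed.

P(S|do(C)): backdoor, adjust for ∅.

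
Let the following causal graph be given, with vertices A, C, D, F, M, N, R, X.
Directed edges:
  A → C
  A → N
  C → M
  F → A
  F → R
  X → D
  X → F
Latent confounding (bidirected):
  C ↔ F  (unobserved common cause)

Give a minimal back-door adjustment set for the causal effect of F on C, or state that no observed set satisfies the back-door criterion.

desc(F)\{F}={A,C,M,N,R}; candidates ⊆ {D,X}.
F↔C: latent back-door arc(s) into F.
size 0: {}; under {} F still reaches {C,D,M,X} ∋ C.
size 1: {D}, {X}; under {D} F still reaches {C,M,X} ∋ C.
size 2: {D,X}; under {D,X} F still reaches {C,M} ∋ C.
F↔C cannot be blocked by any observed set — no back-door set.

F→C: no observed back-door set.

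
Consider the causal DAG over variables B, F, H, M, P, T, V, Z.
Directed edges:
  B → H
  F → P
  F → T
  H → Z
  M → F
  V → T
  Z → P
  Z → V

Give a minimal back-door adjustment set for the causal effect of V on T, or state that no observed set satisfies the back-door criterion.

desc(V)\{V}={T}; candidates ⊆ {B,F,H,M,P,Z}.
∅: V⊥T given ∅ in G with V→· removed — back-door holds.

V→T: minimal back-door set ∅.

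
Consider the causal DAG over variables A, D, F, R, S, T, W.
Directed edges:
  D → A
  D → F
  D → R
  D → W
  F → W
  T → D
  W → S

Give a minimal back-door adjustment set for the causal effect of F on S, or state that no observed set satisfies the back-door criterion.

desc(F)\{F}={S,W}; candidates ⊆ {A,D,R,T}.
size 0: {}; under {} F still reaches {A,D,R,S,T,W} ∋ S.
{D}: F⊥S given {D} in G with F→· removed — back-door holds.

F→S: minimal back-door set {D}.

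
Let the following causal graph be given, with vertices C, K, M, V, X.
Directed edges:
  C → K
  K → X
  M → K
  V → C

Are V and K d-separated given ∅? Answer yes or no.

No — V and K are d-connected given ∅.

Bayes-Ball from V | ∅ reaches {C,K,X}.
K ∈ reach(V|∅) ⇒ V ⊥̸ K | ∅.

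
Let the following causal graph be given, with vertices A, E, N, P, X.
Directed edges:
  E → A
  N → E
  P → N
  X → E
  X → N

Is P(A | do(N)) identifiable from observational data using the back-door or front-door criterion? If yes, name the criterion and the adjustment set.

desc(N)\{N}={A,E}; candidates ⊆ {P,X}.
size 0: {}; under {} N still reaches {A,E,P,X} ∋ A.
{X}: N⊥A given {X} in G with N→· removed — back-door holds.
P(A|do(N)) = Σ_{X} P(A|N,X)·P(X).

P(A|do(N)): backdoor, adjust for {X}.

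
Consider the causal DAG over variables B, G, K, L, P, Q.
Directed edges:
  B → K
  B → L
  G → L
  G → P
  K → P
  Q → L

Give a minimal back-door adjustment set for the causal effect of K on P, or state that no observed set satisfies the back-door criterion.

K→P: minimal back-door set ∅.

desc(K)\{K}={P}; candidates ⊆ {B,G,L,Q}.
∅: K⊥P given ∅ in G with K→· removed — back-door holds.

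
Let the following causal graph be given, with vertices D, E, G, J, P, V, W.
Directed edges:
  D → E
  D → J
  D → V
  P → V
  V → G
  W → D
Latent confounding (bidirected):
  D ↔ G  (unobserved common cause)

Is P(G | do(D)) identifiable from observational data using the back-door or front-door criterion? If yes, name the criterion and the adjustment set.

P(G|do(D)): frontdoor, adjust for {V}.

desc(D)\{D}={E,G,J,V}; candidates ⊆ {P,W}.
D↔G: latent back-door arc(s) into D.
size 0: {}; under {} D still reaches {G,W} ∋ G.
size 1: {P}, {W}; under {P} D still reaches {G,W} ∋ G.
size 2: {P,W}; under {P,W} D still reaches {G} ∋ G.
D↔G cannot be blocked by any observed set — no back-door set.
{V}: (i) intercepts every directed D→G path; (ii) no back-door D→{V}; (iii) {D} blocks every back-door {V}→G. Front-door holds.
P(G|do(D)) = Σ_{V} P(V|D) Σ_{D'} P(G|V,D')P(D').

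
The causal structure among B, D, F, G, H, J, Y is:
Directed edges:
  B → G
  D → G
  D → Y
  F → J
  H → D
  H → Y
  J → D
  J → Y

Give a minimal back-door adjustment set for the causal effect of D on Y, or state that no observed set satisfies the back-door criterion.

D→Y: minimal back-door set {H, J}.

desc(D)\{D}={G,Y}; candidates ⊆ {B,F,H,J}.
size 0: {}; under {} D still reaches {F,H,J,Y} ∋ Y.
size 1: {B}, {F}, {H} …(+1); under {B} D still reaches {F,H,J,Y} ∋ Y.
{H,J}: D⊥Y given {H,J} in G with D→· removed — back-door holds.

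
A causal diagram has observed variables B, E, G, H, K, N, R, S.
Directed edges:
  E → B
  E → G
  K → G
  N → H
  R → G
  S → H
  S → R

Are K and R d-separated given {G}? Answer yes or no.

Bayes-Ball from K | {G} reaches {B,E,H,R,S}.
R ∈ reach(K|{G}) ⇒ K ⊥̸ R | {G}.

No — K and R are d-connected given {G}.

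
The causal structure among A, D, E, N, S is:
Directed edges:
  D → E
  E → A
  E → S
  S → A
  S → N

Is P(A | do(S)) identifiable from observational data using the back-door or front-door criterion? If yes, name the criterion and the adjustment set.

desc(S)\{S}={A,N}; candidates ⊆ {D,E}.
size 0: {}; under {} S still reaches {A,D,E} ∋ A.
{E}: S⊥A given {E} in G with S→· removed — back-door holds.
P(A|do(S)) = Σ_{E} P(A|S,E)·P(E).

P(A|do(S)): backdoor, adjust for {E}.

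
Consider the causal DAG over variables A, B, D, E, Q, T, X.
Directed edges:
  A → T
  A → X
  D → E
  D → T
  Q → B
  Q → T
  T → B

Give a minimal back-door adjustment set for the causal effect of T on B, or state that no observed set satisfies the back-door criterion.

desc(T)\{T}={B}; candidates ⊆ {A,D,E,Q,X}.
size 0: {}; under {} T still reaches {A,B,D,E,Q,X} ∋ B.
{Q}: T⊥B given {Q} in G with T→· removed — back-door holds.

T→B: minimal back-door set {Q}.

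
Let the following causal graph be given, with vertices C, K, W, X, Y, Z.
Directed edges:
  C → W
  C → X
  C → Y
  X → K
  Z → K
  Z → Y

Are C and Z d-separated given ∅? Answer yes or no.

Yes — C ⊥ Z | ∅.

Bayes-Ball from C | ∅ reaches {K,W,X,Y}.
Z ∉ reach(C|∅) ⇒ C ⊥ Z | ∅.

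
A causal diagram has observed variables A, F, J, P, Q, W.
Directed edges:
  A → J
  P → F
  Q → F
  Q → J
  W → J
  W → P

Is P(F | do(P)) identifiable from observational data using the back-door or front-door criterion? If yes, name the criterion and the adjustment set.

P(F|do(P)): backdoor, adjust for ∅.

desc(P)\{P}={F}; candidates ⊆ {A,J,Q,W}.
∅: P⊥F given ∅ in G with P→· removed — back-door holds.
P(F|do(P)) = P(F|P) — no adjustment needed.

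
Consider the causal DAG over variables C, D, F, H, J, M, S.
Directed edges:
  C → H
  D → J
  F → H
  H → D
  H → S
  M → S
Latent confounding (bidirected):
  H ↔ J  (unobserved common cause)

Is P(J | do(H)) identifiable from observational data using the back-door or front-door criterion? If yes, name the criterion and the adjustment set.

P(J|do(H)): frontdoor, adjust for {D}.

desc(H)\{H}={D,J,S}; candidates ⊆ {C,F,M}.
H↔J: latent back-door arc(s) into H.
size 0: {}; under {} H still reaches {C,F,J} ∋ J.
size 1: {C}, {F}, {M}; under {C} H still reaches {F,J} ∋ J.
size 2: {C,F}, {C,M}, {F,M}; under {C,F} H still reaches {J} ∋ J.
H↔J cannot be blocked by any observed set — no back-door set.
{D}: (i) intercepts every directed H→J path; (ii) no back-door H→{D}; (iii) {H} blocks every back-door {D}→J. Front-door holds.
P(J|do(H)) = Σ_{D} P(D|H) Σ_{H'} P(J|D,H')P(H').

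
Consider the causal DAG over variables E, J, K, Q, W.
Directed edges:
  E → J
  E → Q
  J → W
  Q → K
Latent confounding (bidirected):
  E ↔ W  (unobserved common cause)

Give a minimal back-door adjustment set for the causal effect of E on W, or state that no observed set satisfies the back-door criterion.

desc(E)\{E}={J,K,Q,W}; candidates ⊆ {—}.
E↔W: latent back-door arc(s) into E.
size 0: {}; under {} E still reaches {W} ∋ W.
E↔W cannot be blocked by any observed set — no back-door set.

E→W: no observed back-door set.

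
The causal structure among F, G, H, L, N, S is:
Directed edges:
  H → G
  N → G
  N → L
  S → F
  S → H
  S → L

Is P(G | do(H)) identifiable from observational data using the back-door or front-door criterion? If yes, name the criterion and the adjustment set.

desc(H)\{H}={G}; candidates ⊆ {F,L,N,S}.
∅: H⊥G given ∅ in G with H→· removed — back-door holds.
P(G|do(H)) = P(G|H) — no adjustment needed.

P(G|do(H)): backdoor, adjust for ∅.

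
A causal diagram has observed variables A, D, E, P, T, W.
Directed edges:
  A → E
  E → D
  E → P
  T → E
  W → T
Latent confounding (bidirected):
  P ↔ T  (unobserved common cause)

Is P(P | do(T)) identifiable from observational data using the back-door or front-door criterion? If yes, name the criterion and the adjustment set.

desc(T)\{T}={D,E,P}; candidates ⊆ {A,W}.
T↔P: latent back-door arc(s) into T.
size 0: {}; under {} T still reaches {P,W} ∋ P.
size 1: {A}, {W}; under {A} T still reaches {P,W} ∋ P.
size 2: {A,W}; under {A,W} T still reaches {P} ∋ P.
T↔P cannot be blocked by any observed set — no back-door set.
{E}: (i) intercepts every directed T→P path; (ii) no back-door T→{E}; (iii) {T} blocks every back-door {E}→P. Front-door holds.
P(P|do(T)) = Σ_{E} P(E|T) Σ_{T'} P(P|E,T')P(T').

P(P|do(T)): frontdoor, adjust for {E}.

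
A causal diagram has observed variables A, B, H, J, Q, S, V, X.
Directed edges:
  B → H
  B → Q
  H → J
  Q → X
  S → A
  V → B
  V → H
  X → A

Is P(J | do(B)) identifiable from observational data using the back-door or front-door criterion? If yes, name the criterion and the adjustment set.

desc(B)\{B}={A,H,J,Q,X}; candidates ⊆ {S,V}.
size 0: {}; under {} B still reaches {H,J,V} ∋ J.
{V}: B⊥J given {V} in G with B→· removed — back-door holds.
P(J|do(B)) = Σ_{V} P(J|B,V)·P(V).

P(J|do(B)): backdoor, adjust for {V}.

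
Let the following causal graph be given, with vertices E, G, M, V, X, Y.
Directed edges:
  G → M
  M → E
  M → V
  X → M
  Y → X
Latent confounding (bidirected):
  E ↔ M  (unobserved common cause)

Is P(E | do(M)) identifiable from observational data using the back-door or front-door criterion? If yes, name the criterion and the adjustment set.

desc(M)\{M}={E,V}; candidates ⊆ {G,X,Y}.
M↔E: latent back-door arc(s) into M.
size 0: {}; under {} M still reaches {E,G,X,Y} ∋ E.
size 1: {G}, {X}, {Y}; under {G} M still reaches {E,X,Y} ∋ E.
size 2: {G,X}, {G,Y}, {X,Y}; under {G,X} M still reaches {E} ∋ E.
M↔E cannot be blocked by any observed set — no back-door set.
No mediator lies on a directed M→…→E path.
Neither criterion identifies P(E|do(M)) in this graph.

P(E|do(M)): not identifiable (no BD/FD set).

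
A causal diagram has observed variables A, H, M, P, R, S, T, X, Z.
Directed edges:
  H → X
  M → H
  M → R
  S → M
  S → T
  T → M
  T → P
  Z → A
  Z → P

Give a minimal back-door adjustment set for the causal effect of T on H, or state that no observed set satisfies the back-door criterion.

desc(T)\{T}={H,M,P,R,X}; candidates ⊆ {A,S,Z}.
size 0: {}; under {} T still reaches {H,M,R,S,X} ∋ H.
{S}: T⊥H given {S} in G with T→· removed — back-door holds.

T→H: minimal back-door set {S}.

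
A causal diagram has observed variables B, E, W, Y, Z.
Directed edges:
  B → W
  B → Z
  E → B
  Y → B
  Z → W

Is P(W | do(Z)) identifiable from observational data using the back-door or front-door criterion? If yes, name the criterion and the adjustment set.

P(W|do(Z)): backdoor, adjust for {B}.

desc(Z)\{Z}={W}; candidates ⊆ {B,E,Y}.
size 0: {}; under {} Z still reaches {B,E,W,Y} ∋ W.
{B}: Z⊥W given {B} in G with Z→· removed — back-door holds.
P(W|do(Z)) = Σ_{B} P(W|Z,B)·P(B).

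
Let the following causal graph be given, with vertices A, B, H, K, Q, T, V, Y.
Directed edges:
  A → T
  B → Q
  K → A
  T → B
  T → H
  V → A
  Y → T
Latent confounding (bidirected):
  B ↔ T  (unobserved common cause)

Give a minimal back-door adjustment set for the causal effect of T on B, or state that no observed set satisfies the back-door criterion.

T→B: no observed back-door set.

desc(T)\{T}={B,H,Q}; candidates ⊆ {A,K,V,Y}.
T↔B: latent back-door arc(s) into T.
size 0: {}; under {} T still reaches {A,B,K,Q,V,Y} ∋ B.
size 1: {A}, {K}, {V} …(+1); under {A} T still reaches {B,Q,Y} ∋ B.
size 2: {A,K}, {A,V}, {A,Y} …(+3); under {A,K} T still reaches {B,Q,Y} ∋ B.
T↔B cannot be blocked by any observed set — no back-door set.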